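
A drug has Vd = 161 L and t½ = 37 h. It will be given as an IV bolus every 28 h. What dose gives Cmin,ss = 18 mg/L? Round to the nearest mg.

τ/t½ = 28/37 ≈ 0.75676, so f = (1/2)^(28/37) ≈ 0.591825.
Cmin,ss = (D/Vd)·f/(1−f), so D = Cmin,ss·Vd·(1−f)/f.
D = 18 × 161 × (1−f)/f ≈ 18 × 161 × 0.68969 ≈ 1998.72 mg.

1999 mg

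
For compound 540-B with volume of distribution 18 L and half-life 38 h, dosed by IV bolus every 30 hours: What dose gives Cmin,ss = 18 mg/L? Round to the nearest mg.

τ/t½ = 30/38 ≈ 0.78947, so f = (1/2)^(30/38) ≈ 0.578555.
Cmin,ss = (D/Vd)·f/(1−f), so D = Cmin,ss·Vd·(1−f)/f.
D = 18 × 18 × (1−f)/f ≈ 18 × 18 × 0.72844 ≈ 236.01 mg.

236 mg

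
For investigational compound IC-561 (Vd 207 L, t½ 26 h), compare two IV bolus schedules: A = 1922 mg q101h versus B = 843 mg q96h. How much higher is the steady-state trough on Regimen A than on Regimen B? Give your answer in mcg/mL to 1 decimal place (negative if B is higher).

0.3 mcg/mL

Regimen A: f = (1/2)^(101/26) ≈ 0.0677; Cmin,ss = (1922/207)·f/(1−f) ≈ 0.674 mcg/mL.
Regimen B: f = (1/2)^(96/26) ≈ 0.0774; Cmin,ss = (843/207)·f/(1−f) ≈ 0.342 mcg/mL.
Difference ≈ 0.674 − 0.342 ≈ 0.332 mcg/mL.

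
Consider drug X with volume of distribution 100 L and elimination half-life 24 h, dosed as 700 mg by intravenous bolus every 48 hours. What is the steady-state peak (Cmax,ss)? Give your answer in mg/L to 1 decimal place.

9.3 mg/L

τ = 48 h = 2 half-lives, so f = (1/2)^2 = 0.25.
At steady state, R = 1/(1 − 0.25) = 4/3.
Single-dose peak C₀ = D/Vd = 700/100 = 7 mg/L.
Steady-state peak Cmax,ss = C₀·R = 7 × 4/3 ≈ 9.333 mg/L.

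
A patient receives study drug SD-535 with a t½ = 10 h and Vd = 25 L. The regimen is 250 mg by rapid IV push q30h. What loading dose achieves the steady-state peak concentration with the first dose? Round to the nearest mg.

286 mg

f = (1/2)^(30/10) ≈ 0.125000; accumulation ratio R = 1/(1−f) ≈ 1.14286.
Loading dose to hit Cmax,ss on first dose: D_load = D_maint·R ≈ 250 × 1.14286 ≈ 285.71 mg.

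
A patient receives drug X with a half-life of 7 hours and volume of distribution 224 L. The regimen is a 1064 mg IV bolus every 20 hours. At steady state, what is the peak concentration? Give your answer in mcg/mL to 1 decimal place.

τ/t½ = 20/7 ≈ 2.8571, so fraction remaining f = (1/2)^(20/7) ≈ 0.1380.
At steady state, accumulation factor R = 1/(1 − e^(−kτ)) ≈ 1.1601.
Each bolus raises the concentration by D/Vd = 1064/224 ≈ 4.750 mcg/mL.
Cmax,ss = C₀/(1 − f) ≈ 4.750/0.8620 ≈ 5.510 mcg/mL.

5.5 mcg/mL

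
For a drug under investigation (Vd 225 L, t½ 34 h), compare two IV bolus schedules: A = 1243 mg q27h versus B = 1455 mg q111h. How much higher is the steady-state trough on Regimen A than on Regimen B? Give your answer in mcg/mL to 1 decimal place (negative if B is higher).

6.8 mcg/mL

Regimen A: f = (1/2)^(27/34) ≈ 0.5767; Cmin,ss = (1243/225)·f/(1−f) ≈ 7.526 mcg/mL.
Regimen B: f = (1/2)^(111/34) ≈ 0.1040; Cmin,ss = (1455/225)·f/(1−f) ≈ 0.751 mcg/mL.
Difference ≈ 7.526 − 0.751 ≈ 6.775 mcg/mL.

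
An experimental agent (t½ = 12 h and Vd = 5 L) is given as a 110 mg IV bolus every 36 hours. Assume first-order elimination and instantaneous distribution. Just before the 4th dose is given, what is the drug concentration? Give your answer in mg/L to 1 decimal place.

f = (1/2)^(τ/t½) = (1/2)^(36/12) ≈ 0.1250.
C₀ = D/Vd = 110/5 ≈ 22.000 mg/L.
Before the 4th dose, 3 doses have been given. Superposition: Cmin = C₀·(f + f² + … + f^3).
≈ 22.000 × (0.1250 + 0.0156 + 0.0020) ≈ 22.000 × 0.1426 ≈ 3.137 mg/L.

3.1 mg/L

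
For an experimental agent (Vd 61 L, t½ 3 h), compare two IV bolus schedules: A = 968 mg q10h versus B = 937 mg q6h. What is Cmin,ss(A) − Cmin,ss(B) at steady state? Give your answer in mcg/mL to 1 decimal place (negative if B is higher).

-3.4 mcg/mL

Regimen A: f = (1/2)^(10/3) ≈ 0.0992; Cmin,ss = (968/61)·f/(1−f) ≈ 1.748 mcg/mL.
Regimen B: f = (1/2)^(6/3) ≈ 0.2500; Cmin,ss = (937/61)·f/(1−f) ≈ 5.120 mcg/mL.
Difference ≈ 1.748 − 5.120 ≈ -3.372 mcg/mL.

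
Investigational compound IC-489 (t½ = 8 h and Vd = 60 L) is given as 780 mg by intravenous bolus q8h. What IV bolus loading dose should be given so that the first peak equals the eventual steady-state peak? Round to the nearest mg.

f = (1/2)^(8/8) ≈ 0.500000; accumulation ratio R = 1/(1−f) ≈ 2.00000.
Loading dose to hit Cmax,ss on first dose: D_load = D_maint·R ≈ 780 × 2.00000 ≈ 1560.00 mg.

1560 mg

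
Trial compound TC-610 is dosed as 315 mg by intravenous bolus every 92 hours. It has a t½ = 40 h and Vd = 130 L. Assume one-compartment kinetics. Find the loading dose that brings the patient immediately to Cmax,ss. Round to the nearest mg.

395 mg

f = (1/2)^(92/40) ≈ 0.203063; accumulation ratio R = 1/(1−f) ≈ 1.25480.
Loading dose to hit Cmax,ss on first dose: D_load = D_maint·R ≈ 315 × 1.25480 ≈ 395.26 mg.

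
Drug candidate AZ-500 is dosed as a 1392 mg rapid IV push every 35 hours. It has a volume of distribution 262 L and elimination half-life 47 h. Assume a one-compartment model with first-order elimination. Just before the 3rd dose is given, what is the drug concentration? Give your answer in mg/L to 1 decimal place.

f = (1/2)^(τ/t½) = (1/2)^(35/47) ≈ 0.5968.
C₀ = D/Vd = 1392/262 ≈ 5.313 mg/L.
Before the 3rd dose, 2 doses have been given. Superposition: Cmin = C₀·(f + f²).
≈ 5.313 × (0.5968 + 0.3562) ≈ 5.313 × 0.9530 ≈ 5.063 mg/L.

5.1 mg/L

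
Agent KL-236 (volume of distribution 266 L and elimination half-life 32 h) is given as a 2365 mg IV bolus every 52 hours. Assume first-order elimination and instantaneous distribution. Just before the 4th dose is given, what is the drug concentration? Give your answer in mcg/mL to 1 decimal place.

4.1 mcg/mL

f = (1/2)^(τ/t½) = (1/2)^(52/32) ≈ 0.3242.
C₀ = D/Vd = 2365/266 ≈ 8.891 mcg/mL.
Before the 4th dose, 3 doses have been given. Superposition: Cmin = C₀·(f + f² + … + f^3).
≈ 8.891 × (0.3242 + 0.1051 + 0.0341) ≈ 8.891 × 0.4634 ≈ 4.120 mcg/mL.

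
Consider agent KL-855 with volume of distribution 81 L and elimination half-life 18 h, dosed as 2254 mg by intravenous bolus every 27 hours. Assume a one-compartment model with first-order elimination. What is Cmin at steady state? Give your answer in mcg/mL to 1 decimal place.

15.2 mcg/mL

τ/t½ = 27/18 ≈ 1.5, so fraction remaining f = (1/2)^(27/18) ≈ 0.3536.
Each bolus raises the concentration by D/Vd = 2254/81 ≈ 27.827 mcg/mL.
Steady-state trough Cmin,ss = C₀·f/(1−f) ≈ 27.827 × 0.3536/0.6464 ≈ 15.222 mcg/mL.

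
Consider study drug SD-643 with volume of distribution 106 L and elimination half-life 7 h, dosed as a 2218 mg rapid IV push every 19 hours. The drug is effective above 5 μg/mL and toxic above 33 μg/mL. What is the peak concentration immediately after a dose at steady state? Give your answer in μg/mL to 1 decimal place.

k = ln2/t½ = ln2/7 ≈ 0.099021 h⁻¹; fraction remaining f = e^(−kτ) = e^(−0.099021×19) ≈ 0.1524.
Accumulation ratio R = 1/(1 − f) ≈ 1/0.8476 ≈ 1.1798.
Each bolus raises the concentration by D/Vd = 2218/106 ≈ 20.925 μg/mL.
Steady-state peak Cmax,ss = C₀·R ≈ 20.925 × 1.1798 ≈ 24.687 μg/mL.
Peak 24.7 μg/mL vs MTC 33 μg/mL: below toxic threshold.

24.7 μg/mL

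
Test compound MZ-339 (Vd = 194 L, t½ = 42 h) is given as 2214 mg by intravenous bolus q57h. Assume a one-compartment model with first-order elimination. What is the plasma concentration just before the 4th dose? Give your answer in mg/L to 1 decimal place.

6.9 mg/L

f = (1/2)^(τ/t½) = (1/2)^(57/42) ≈ 0.3904.
C₀ = D/Vd = 2214/194 ≈ 11.412 mg/L.
Before the 4th dose, 3 doses have been given. Superposition: Cmin = C₀·(f + f² + … + f^3).
≈ 11.412 × (0.3904 + 0.1524 + 0.0595) ≈ 11.412 × 0.6023 ≈ 6.873 mg/L.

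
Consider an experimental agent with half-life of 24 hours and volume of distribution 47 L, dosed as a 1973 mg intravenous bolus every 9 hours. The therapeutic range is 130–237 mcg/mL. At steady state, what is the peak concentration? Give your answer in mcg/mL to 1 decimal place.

183.4 mcg/mL

k = ln2/t½ = ln2/24 ≈ 0.028881 h⁻¹; fraction remaining f = e^(−kτ) = e^(−0.028881×9) ≈ 0.7711.
Accumulation ratio R = 1/(1 − f) ≈ 1/0.2289 ≈ 4.3687.
Each bolus raises the concentration by D/Vd = 1973/47 ≈ 41.979 mcg/mL.
Steady-state peak Cmax,ss = C₀·R ≈ 41.979 × 4.3687 ≈ 183.394 mcg/mL.
Peak 183.4 mcg/mL vs MTC 237 mcg/mL: below toxic threshold.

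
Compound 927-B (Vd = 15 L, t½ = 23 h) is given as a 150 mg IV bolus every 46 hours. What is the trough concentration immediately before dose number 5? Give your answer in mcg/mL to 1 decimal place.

3.3 mcg/mL

f = (1/2)^(τ/t½) = (1/2)^(46/23) ≈ 0.2500.
C₀ = D/Vd = 150/15 ≈ 10.000 mcg/mL.
Before the 5th dose, 4 doses have been given. Superposition: Cmin = C₀·(f + f² + … + f^4).
≈ 10.000 × (0.2500 + 0.0625 + 0.0156 + 0.0039) ≈ 10.000 × 0.3320 ≈ 3.320 mcg/mL.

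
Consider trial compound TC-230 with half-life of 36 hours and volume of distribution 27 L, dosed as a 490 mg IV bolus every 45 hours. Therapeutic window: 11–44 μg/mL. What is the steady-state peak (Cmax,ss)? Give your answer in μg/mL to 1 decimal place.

Over one 45-h interval, 45/36 ≈ 1.25 half-lives elapse, leaving f ≈ 0.4204 of each dose.
At steady state, accumulation factor R = 1/(1 − e^(−kτ)) ≈ 1.7253.
Single-dose peak C₀ = D/Vd = 490/27 ≈ 18.148 μg/mL.
Steady-state peak Cmax,ss = C₀·R ≈ 18.148 × 1.7253 ≈ 31.311 μg/mL.
Peak 31.3 μg/mL vs MTC 44 μg/mL: below toxic threshold.

31.3 μg/mL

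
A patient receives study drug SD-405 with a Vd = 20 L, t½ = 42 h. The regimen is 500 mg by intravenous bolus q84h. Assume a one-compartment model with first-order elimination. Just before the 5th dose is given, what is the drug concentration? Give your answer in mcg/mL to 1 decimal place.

f = (1/2)^(τ/t½) = (1/2)^(84/42) ≈ 0.2500.
C₀ = D/Vd = 500/20 ≈ 25.000 mcg/mL.
Before the 5th dose, 4 doses have been given. Superposition: Cmin = C₀·(f + f² + … + f^4).
≈ 25.000 × (0.2500 + 0.0625 + 0.0156 + 0.0039) ≈ 25.000 × 0.3320 ≈ 8.300 mcg/mL.

8.3 mcg/mL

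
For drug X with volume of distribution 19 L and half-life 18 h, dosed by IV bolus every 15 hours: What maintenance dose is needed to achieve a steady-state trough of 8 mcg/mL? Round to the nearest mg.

τ/t½ = 15/18 ≈ 0.83333, so f = (1/2)^(15/18) ≈ 0.561231.
Cmin,ss = (D/Vd)·f/(1−f), so D = Cmin,ss·Vd·(1−f)/f.
D = 8 × 19 × (1−f)/f ≈ 8 × 19 × 0.78180 ≈ 118.83 mg.

119 mg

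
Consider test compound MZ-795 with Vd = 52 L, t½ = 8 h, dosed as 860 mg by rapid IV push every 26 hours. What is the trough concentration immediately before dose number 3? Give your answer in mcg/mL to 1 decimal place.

1.9 mcg/mL

f = (1/2)^(τ/t½) = (1/2)^(26/8) ≈ 0.1051.
C₀ = D/Vd = 860/52 ≈ 16.538 mcg/mL.
Before the 3rd dose, 2 doses have been given. Superposition: Cmin = C₀·(f + f²).
≈ 16.538 × (0.1051 + 0.0110) ≈ 16.538 × 0.1161 ≈ 1.920 mcg/mL.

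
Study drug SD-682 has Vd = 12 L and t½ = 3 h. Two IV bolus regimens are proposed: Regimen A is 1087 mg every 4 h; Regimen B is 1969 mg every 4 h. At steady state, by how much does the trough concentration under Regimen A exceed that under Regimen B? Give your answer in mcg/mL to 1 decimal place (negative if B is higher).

Regimen A: f = (1/2)^(4/3) ≈ 0.3969; Cmin,ss = (1087/12)·f/(1−f) ≈ 59.613 mcg/mL.
Regimen B: f = (1/2)^(4/3) ≈ 0.3969; Cmin,ss = (1969/12)·f/(1−f) ≈ 107.983 mcg/mL.
Difference ≈ 59.613 − 107.983 ≈ -48.370 mcg/mL.

-48.4 mcg/mL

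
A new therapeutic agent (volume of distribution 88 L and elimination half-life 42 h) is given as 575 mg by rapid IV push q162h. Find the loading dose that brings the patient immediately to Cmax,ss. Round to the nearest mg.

f = (1/2)^(162/42) ≈ 0.069006; accumulation ratio R = 1/(1−f) ≈ 1.07412.
Loading dose to hit Cmax,ss on first dose: D_load = D_maint·R ≈ 575 × 1.07412 ≈ 617.62 mg.

618 mg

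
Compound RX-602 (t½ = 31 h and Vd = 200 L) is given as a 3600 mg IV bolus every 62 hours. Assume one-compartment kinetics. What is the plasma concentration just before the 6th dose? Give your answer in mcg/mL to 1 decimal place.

6.0 mcg/mL

f = (1/2)^(τ/t½) = (1/2)^(62/31) ≈ 0.2500.
C₀ = D/Vd = 3600/200 ≈ 18.000 mcg/mL.
Before the 6th dose, 5 doses have been given. Superposition: Cmin = C₀·(f + f² + … + f^5).
≈ 18.000 × (0.2500 + 0.0625 + 0.0156 + 0.0039 + 0.0010) ≈ 18.000 × 0.3330 ≈ 5.994 mcg/mL.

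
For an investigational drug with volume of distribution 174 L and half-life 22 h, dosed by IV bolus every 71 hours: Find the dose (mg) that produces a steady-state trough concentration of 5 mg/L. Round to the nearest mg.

τ/t½ = 71/22 ≈ 3.2273, so f = (1/2)^(71/22) ≈ 0.106781.
Cmin,ss = (D/Vd)·f/(1−f), so D = Cmin,ss·Vd·(1−f)/f.
D = 5 × 174 × (1−f)/f ≈ 5 × 174 × 8.36496 ≈ 7277.52 mg.

7278 mg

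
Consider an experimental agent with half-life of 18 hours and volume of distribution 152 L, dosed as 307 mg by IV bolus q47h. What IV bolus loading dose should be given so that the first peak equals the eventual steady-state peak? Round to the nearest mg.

f = (1/2)^(47/18) ≈ 0.163673; accumulation ratio R = 1/(1−f) ≈ 1.19570.
Loading dose to hit Cmax,ss on first dose: D_load = D_maint·R ≈ 307 × 1.19570 ≈ 367.08 mg.

367 mg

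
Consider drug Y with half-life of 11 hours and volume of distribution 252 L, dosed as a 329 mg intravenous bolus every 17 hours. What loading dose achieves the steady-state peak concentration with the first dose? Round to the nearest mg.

f = (1/2)^(17/11) ≈ 0.342588; accumulation ratio R = 1/(1−f) ≈ 1.52112.
Loading dose to hit Cmax,ss on first dose: D_load = D_maint·R ≈ 329 × 1.52112 ≈ 500.45 mg.

500 mg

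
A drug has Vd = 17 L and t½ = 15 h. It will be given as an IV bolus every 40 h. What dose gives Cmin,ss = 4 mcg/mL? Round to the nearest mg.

364 mg

τ/t½ = 40/15 ≈ 2.6667, so f = (1/2)^(40/15) ≈ 0.157490.
Cmin,ss = (D/Vd)·f/(1−f), so D = Cmin,ss·Vd·(1−f)/f.
D = 4 × 17 × (1−f)/f ≈ 4 × 17 × 5.34961 ≈ 363.77 mg.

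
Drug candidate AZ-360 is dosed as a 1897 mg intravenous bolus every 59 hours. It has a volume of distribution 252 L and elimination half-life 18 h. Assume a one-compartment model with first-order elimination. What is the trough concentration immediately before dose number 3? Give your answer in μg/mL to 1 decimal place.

f = (1/2)^(τ/t½) = (1/2)^(59/18) ≈ 0.1031.
C₀ = D/Vd = 1897/252 ≈ 7.528 μg/mL.
Before the 3rd dose, 2 doses have been given. Superposition: Cmin = C₀·(f + f²).
≈ 7.528 × (0.1031 + 0.0106) ≈ 7.528 × 0.1137 ≈ 0.856 μg/mL.

0.9 μg/mL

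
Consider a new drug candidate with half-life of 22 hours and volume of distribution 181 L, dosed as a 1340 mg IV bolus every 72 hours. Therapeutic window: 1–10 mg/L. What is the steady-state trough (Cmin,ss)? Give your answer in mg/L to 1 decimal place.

τ/t½ = 72/22 ≈ 3.2727, so fraction remaining f = (1/2)^(72/22) ≈ 0.1035.
Accumulation ratio R = 1/(1 − f) ≈ 1/0.8965 ≈ 1.1154.
Single-dose peak C₀ = D/Vd = 1340/181 ≈ 7.403 mg/L.
Steady-state peak Cmax,ss = C₀·R ≈ 7.403 × 1.1154 ≈ 8.257 mg/L.
One interval later, Cmin,ss = Cmax,ss·e^(−kτ) ≈ 8.257 × 0.1035 ≈ 0.855 mg/L.
Trough 0.9 mg/L vs MEC 1 mg/L: subtherapeutic.

0.9 mg/L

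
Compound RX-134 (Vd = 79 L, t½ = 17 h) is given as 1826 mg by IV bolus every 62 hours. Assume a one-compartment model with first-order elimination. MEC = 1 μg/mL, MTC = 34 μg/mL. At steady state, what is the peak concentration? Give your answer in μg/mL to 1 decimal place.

Over one 62-h interval, 62/17 ≈ 3.6471 half-lives elapse, leaving f ≈ 0.0798 of each dose.
Accumulation ratio R = 1/(1 − f) ≈ 1/0.9202 ≈ 1.0867.
Single-dose peak C₀ = D/Vd = 1826/79 ≈ 23.114 μg/mL.
Cmax,ss = C₀/(1 − f) ≈ 23.114/0.9202 ≈ 25.118 μg/mL.
Peak 25.1 μg/mL vs MTC 34 μg/mL: below toxic threshold.

25.1 μg/mL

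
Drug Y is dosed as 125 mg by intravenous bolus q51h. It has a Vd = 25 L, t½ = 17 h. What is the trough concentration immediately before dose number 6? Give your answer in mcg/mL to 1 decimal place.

0.7 mcg/mL

f = (1/2)^(τ/t½) = (1/2)^(51/17) ≈ 0.1250.
C₀ = D/Vd = 125/25 ≈ 5.000 mcg/mL.
Before the 6th dose, 5 doses have been given. Superposition: Cmin = C₀·(f + f² + … + f^5).
≈ 5.000 × (0.1250 + 0.0156 + 0.0020 + 0.0002 + 0.0000) ≈ 5.000 × 0.1428 ≈ 0.714 mcg/mL.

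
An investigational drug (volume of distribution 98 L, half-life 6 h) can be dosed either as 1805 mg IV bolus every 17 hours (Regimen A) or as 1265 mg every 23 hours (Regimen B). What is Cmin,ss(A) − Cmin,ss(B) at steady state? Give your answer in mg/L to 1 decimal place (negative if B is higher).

Regimen A: f = (1/2)^(17/6) ≈ 0.1403; Cmin,ss = (1805/98)·f/(1−f) ≈ 3.006 mg/L.
Regimen B: f = (1/2)^(23/6) ≈ 0.0702; Cmin,ss = (1265/98)·f/(1−f) ≈ 0.975 mg/L.
Difference ≈ 3.006 − 0.975 ≈ 2.031 mg/L.

2.0 mg/L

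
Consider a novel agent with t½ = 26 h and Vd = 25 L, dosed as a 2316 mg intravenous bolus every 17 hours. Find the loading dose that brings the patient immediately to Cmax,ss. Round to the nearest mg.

6355 mg

f = (1/2)^(17/26) ≈ 0.635584; accumulation ratio R = 1/(1−f) ≈ 2.74412.
Loading dose to hit Cmax,ss on first dose: D_load = D_maint·R ≈ 2316 × 2.74412 ≈ 6355.38 mg.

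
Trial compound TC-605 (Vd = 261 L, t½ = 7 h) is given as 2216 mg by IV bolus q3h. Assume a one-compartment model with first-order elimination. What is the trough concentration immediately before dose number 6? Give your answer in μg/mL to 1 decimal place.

f = (1/2)^(τ/t½) = (1/2)^(3/7) ≈ 0.7430.
C₀ = D/Vd = 2216/261 ≈ 8.490 μg/mL.
Before the 6th dose, 5 doses have been given. Superposition: Cmin = C₀·(f + f² + … + f^5).
≈ 8.490 × (0.7430 + 0.5520 + 0.4102 + 0.3048 + 0.2264) ≈ 8.490 × 2.2364 ≈ 18.987 μg/mL.

19.0 μg/mL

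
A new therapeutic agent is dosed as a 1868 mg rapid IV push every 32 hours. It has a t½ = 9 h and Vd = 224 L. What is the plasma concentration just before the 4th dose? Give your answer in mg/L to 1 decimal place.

0.8 mg/L

f = (1/2)^(τ/t½) = (1/2)^(32/9) ≈ 0.0850.
C₀ = D/Vd = 1868/224 ≈ 8.339 mg/L.
Before the 4th dose, 3 doses have been given. Superposition: Cmin = C₀·(f + f² + … + f^3).
≈ 8.339 × (0.0850 + 0.0072 + 0.0006) ≈ 8.339 × 0.0928 ≈ 0.774 mg/L.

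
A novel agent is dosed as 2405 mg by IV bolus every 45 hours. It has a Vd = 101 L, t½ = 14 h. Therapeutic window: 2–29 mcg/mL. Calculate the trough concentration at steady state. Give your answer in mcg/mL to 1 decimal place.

2.9 mcg/mL

τ/t½ = 45/14 ≈ 3.2143, so fraction remaining f = (1/2)^(45/14) ≈ 0.1077.
Each bolus raises the concentration by D/Vd = 2405/101 ≈ 23.812 mcg/mL.
Steady-state trough Cmin,ss = C₀·f/(1−f) ≈ 23.812 × 0.1077/0.8923 ≈ 2.874 mcg/mL.
Trough 2.9 mcg/mL vs MEC 2 mcg/mL: adequate.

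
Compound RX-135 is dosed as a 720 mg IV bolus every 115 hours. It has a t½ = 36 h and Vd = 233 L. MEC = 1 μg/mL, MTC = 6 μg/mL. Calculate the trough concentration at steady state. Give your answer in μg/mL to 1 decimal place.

τ/t½ = 115/36 ≈ 3.1944, so fraction remaining f = (1/2)^(115/36) ≈ 0.1092.
Each bolus raises the concentration by D/Vd = 720/233 ≈ 3.090 μg/mL.
Steady-state trough Cmin,ss = C₀·f/(1−f) ≈ 3.090 × 0.1092/0.8908 ≈ 0.379 μg/mL.
Trough 0.4 μg/mL vs MEC 1 μg/mL: subtherapeutic.

0.4 μg/mL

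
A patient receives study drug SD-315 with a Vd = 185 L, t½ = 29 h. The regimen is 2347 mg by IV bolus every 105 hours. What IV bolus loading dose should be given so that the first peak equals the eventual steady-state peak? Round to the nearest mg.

2555 mg

f = (1/2)^(105/29) ≈ 0.081295; accumulation ratio R = 1/(1−f) ≈ 1.08849.
Loading dose to hit Cmax,ss on first dose: D_load = D_maint·R ≈ 2347 × 1.08849 ≈ 2554.69 mg.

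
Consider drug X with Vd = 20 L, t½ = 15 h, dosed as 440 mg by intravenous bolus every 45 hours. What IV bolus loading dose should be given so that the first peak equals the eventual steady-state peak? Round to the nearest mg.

f = (1/2)^(45/15) ≈ 0.125000; accumulation ratio R = 1/(1−f) ≈ 1.14286.
Loading dose to hit Cmax,ss on first dose: D_load = D_maint·R ≈ 440 × 1.14286 ≈ 502.86 mg.

503 mg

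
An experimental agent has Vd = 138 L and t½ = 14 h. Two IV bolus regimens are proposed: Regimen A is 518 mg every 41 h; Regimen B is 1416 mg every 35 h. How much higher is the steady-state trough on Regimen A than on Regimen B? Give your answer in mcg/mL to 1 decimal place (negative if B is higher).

Regimen A: f = (1/2)^(41/14) ≈ 0.1313; Cmin,ss = (518/138)·f/(1−f) ≈ 0.567 mcg/mL.
Regimen B: f = (1/2)^(35/14) ≈ 0.1768; Cmin,ss = (1416/138)·f/(1−f) ≈ 2.204 mcg/mL.
Difference ≈ 0.567 − 2.204 ≈ -1.637 mcg/mL.

-1.6 mcg/mL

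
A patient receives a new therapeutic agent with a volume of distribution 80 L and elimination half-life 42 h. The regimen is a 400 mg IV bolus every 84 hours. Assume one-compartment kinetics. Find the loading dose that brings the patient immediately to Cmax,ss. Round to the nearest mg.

533 mg

f = (1/2)^(84/42) ≈ 0.250000; accumulation ratio R = 1/(1−f) ≈ 1.33333.
Loading dose to hit Cmax,ss on first dose: D_load = D_maint·R ≈ 400 × 1.33333 ≈ 533.33 mg.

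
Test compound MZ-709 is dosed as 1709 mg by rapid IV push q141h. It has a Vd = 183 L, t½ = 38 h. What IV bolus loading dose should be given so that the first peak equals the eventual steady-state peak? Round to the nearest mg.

1850 mg

f = (1/2)^(141/38) ≈ 0.076387; accumulation ratio R = 1/(1−f) ≈ 1.08270.
Loading dose to hit Cmax,ss on first dose: D_load = D_maint·R ≈ 1709 × 1.08270 ≈ 1850.33 mg.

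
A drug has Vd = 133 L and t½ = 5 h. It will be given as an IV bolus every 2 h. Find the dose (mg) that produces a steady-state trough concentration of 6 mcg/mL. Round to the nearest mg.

τ/t½ = 2/5 ≈ 0.4, so f = (1/2)^(2/5) ≈ 0.757858.
Cmin,ss = (D/Vd)·f/(1−f), so D = Cmin,ss·Vd·(1−f)/f.
D = 6 × 133 × (1−f)/f ≈ 6 × 133 × 0.31951 ≈ 254.97 mg.

255 mg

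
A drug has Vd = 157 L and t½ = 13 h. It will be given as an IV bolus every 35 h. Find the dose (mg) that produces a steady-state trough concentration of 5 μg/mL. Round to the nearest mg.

4289 mg

τ/t½ = 35/13 ≈ 2.6923, so f = (1/2)^(35/13) ≈ 0.154716.
Cmin,ss = (D/Vd)·f/(1−f), so D = Cmin,ss·Vd·(1−f)/f.
D = 5 × 157 × (1−f)/f ≈ 5 × 157 × 5.46346 ≈ 4288.82 mg.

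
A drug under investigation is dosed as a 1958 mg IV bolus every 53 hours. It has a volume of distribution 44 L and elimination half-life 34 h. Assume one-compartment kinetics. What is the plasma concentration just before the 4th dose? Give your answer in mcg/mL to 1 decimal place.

22.0 mcg/mL

f = (1/2)^(τ/t½) = (1/2)^(53/34) ≈ 0.3394.
C₀ = D/Vd = 1958/44 ≈ 44.500 mcg/mL.
Before the 4th dose, 3 doses have been given. Superposition: Cmin = C₀·(f + f² + … + f^3).
≈ 44.500 × (0.3394 + 0.1152 + 0.0391) ≈ 44.500 × 0.4937 ≈ 21.970 mcg/mL.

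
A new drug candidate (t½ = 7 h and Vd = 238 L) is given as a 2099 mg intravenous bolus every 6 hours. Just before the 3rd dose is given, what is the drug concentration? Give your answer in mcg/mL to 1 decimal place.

7.6 mcg/mL

f = (1/2)^(τ/t½) = (1/2)^(6/7) ≈ 0.5520.
C₀ = D/Vd = 2099/238 ≈ 8.819 mcg/mL.
Before the 3rd dose, 2 doses have been given. Superposition: Cmin = C₀·(f + f²).
≈ 8.819 × (0.5520 + 0.3047) ≈ 8.819 × 0.8567 ≈ 7.555 mcg/mL.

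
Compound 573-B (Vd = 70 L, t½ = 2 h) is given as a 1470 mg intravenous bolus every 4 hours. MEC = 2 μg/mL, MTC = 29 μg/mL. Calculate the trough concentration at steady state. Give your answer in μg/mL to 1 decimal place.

7.0 μg/mL

The dosing interval is 2 half-lives, so f = 2^(−2) = 0.25.
Accumulation ratio R = 1/(1 − f) = 1/0.75 = 4/3.
Single-dose peak C₀ = D/Vd = 1470/70 = 21 μg/mL.
Steady-state peak Cmax,ss = C₀·R = 21 × 4/3 ≈ 28.000 μg/mL.
Steady-state trough Cmin,ss = Cmax,ss·f ≈ 28.000 × 0.25 ≈ 7.000 μg/mL.
Trough 7.0 μg/mL vs MEC 2 μg/mL: adequate.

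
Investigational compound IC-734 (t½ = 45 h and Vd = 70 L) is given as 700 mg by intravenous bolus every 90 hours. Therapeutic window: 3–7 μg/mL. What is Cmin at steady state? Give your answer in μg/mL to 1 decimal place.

3.3 μg/mL

τ = 90 h = 2 half-lives, so f = (1/2)^2 = 0.25.
Accumulation ratio R = 1/(1 − f) = 1/0.75 = 4/3.
Single-dose peak C₀ = D/Vd = 700/70 = 10 μg/mL.
Steady-state peak Cmax,ss = C₀·R = 10 × 4/3 ≈ 13.333 μg/mL.
Steady-state trough Cmin,ss = Cmax,ss·f ≈ 13.333 × 0.25 ≈ 3.333 μg/mL.
Trough 3.3 μg/mL vs MEC 3 μg/mL: adequate.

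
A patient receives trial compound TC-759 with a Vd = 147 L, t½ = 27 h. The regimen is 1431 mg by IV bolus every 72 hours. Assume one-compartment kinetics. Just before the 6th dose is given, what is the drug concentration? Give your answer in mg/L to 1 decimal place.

f = (1/2)^(τ/t½) = (1/2)^(72/27) ≈ 0.1575.
C₀ = D/Vd = 1431/147 ≈ 9.735 mg/L.
Before the 6th dose, 5 doses have been given. Superposition: Cmin = C₀·(f + f² + … + f^5).
≈ 9.735 × (0.1575 + 0.0248 + 0.0039 + 0.0006 + 0.0001) ≈ 9.735 × 0.1869 ≈ 1.819 mg/L.

1.8 mg/L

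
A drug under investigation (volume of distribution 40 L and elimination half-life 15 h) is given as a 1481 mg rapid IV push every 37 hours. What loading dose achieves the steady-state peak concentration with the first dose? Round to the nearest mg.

f = (1/2)^(37/15) ≈ 0.180909; accumulation ratio R = 1/(1−f) ≈ 1.22087.
Loading dose to hit Cmax,ss on first dose: D_load = D_maint·R ≈ 1481 × 1.22087 ≈ 1808.11 mg.

1808 mg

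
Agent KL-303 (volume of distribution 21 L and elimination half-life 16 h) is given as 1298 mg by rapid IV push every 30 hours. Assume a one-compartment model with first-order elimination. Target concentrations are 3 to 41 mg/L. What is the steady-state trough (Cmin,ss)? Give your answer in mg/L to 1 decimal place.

k = ln2/t½ = ln2/16 ≈ 0.043322 h⁻¹; fraction remaining f = e^(−kτ) = e^(−0.043322×30) ≈ 0.2726.
Accumulation ratio R = 1/(1 − f) ≈ 1/0.7274 ≈ 1.3748.
Each bolus raises the concentration by D/Vd = 1298/21 ≈ 61.810 mg/L.
Steady-state peak Cmax,ss = C₀·R ≈ 61.810 × 1.3748 ≈ 84.976 mg/L.
Steady-state trough Cmin,ss = Cmax,ss·f ≈ 84.976 × 0.2726 ≈ 23.164 mg/L.
Trough 23.2 mg/L vs MEC 3 mg/L: adequate.

23.2 mg/L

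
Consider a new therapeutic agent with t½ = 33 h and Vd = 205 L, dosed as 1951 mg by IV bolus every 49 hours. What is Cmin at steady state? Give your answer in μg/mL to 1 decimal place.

5.3 μg/mL

Over one 49-h interval, 49/33 ≈ 1.4848 half-lives elapse, leaving f ≈ 0.3573 of each dose.
Single-dose peak C₀ = D/Vd = 1951/205 ≈ 9.517 μg/mL.
Steady-state trough Cmin,ss = C₀·f/(1−f) ≈ 9.517 × 0.3573/0.6427 ≈ 5.291 μg/mL.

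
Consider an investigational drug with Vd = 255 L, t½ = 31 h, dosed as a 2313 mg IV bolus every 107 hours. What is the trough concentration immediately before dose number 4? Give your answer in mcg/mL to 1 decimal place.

f = (1/2)^(τ/t½) = (1/2)^(107/31) ≈ 0.0914.
C₀ = D/Vd = 2313/255 ≈ 9.071 mcg/mL.
Before the 4th dose, 3 doses have been given. Superposition: Cmin = C₀·(f + f² + … + f^3).
≈ 9.071 × (0.0914 + 0.0084 + 0.0008) ≈ 9.071 × 0.1006 ≈ 0.913 mcg/mL.

0.9 mcg/mL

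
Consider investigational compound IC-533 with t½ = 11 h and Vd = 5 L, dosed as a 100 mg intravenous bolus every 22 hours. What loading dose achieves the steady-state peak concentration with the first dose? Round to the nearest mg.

f = (1/2)^(22/11) ≈ 0.250000; accumulation ratio R = 1/(1−f) ≈ 1.33333.
Loading dose to hit Cmax,ss on first dose: D_load = D_maint·R ≈ 100 × 1.33333 ≈ 133.33 mg.

133 mg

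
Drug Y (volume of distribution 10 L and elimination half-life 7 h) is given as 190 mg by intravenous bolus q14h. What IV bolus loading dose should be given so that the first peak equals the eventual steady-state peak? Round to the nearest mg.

f = (1/2)^(14/7) ≈ 0.250000; accumulation ratio R = 1/(1−f) ≈ 1.33333.
Loading dose to hit Cmax,ss on first dose: D_load = D_maint·R ≈ 190 × 1.33333 ≈ 253.33 mg.

253 mg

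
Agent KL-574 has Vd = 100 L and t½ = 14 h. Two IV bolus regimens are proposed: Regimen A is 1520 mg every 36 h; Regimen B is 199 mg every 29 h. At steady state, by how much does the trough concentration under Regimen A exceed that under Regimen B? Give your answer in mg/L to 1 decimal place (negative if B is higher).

Regimen A: f = (1/2)^(36/14) ≈ 0.1682; Cmin,ss = (1520/100)·f/(1−f) ≈ 3.074 mg/L.
Regimen B: f = (1/2)^(29/14) ≈ 0.2379; Cmin,ss = (199/100)·f/(1−f) ≈ 0.621 mg/L.
Difference ≈ 3.074 − 0.621 ≈ 2.453 mg/L.

2.5 mg/L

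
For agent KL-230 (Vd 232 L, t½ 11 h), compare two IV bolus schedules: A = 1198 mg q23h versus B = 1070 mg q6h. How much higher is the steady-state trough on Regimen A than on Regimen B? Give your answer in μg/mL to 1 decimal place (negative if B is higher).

Regimen A: f = (1/2)^(23/11) ≈ 0.2347; Cmin,ss = (1198/232)·f/(1−f) ≈ 1.584 μg/mL.
Regimen B: f = (1/2)^(6/11) ≈ 0.6852; Cmin,ss = (1070/232)·f/(1−f) ≈ 10.039 μg/mL.
Difference ≈ 1.584 − 10.039 ≈ -8.455 μg/mL.

-8.5 μg/mL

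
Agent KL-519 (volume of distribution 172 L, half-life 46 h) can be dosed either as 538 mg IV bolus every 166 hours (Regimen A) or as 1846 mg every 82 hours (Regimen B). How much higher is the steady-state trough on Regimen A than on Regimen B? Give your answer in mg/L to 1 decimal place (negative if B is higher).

Regimen A: f = (1/2)^(166/46) ≈ 0.0820; Cmin,ss = (538/172)·f/(1−f) ≈ 0.279 mg/L.
Regimen B: f = (1/2)^(82/46) ≈ 0.2907; Cmin,ss = (1846/172)·f/(1−f) ≈ 4.399 mg/L.
Difference ≈ 0.279 − 4.399 ≈ -4.120 mg/L.

-4.1 mg/L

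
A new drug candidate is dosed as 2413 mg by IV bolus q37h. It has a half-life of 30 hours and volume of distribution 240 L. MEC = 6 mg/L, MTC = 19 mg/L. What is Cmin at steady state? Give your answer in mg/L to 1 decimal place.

7.4 mg/L

Over one 37-h interval, 37/30 ≈ 1.2333 half-lives elapse, leaving f ≈ 0.4253 of each dose.
Accumulation ratio R = 1/(1 − f) ≈ 1/0.5747 ≈ 1.7400.
Single-dose peak C₀ = D/Vd = 2413/240 ≈ 10.054 mg/L.
Cmax,ss = C₀/(1 − f) ≈ 10.054/0.5747 ≈ 17.494 mg/L.
One interval later, Cmin,ss = Cmax,ss·e^(−kτ) ≈ 17.494 × 0.4253 ≈ 7.440 mg/L.
Trough 7.4 mg/L vs MEC 6 mg/L: adequate.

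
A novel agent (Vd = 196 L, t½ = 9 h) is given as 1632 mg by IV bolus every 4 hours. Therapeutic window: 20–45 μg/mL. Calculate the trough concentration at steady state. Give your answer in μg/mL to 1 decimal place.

23.1 μg/mL

τ/t½ = 4/9 ≈ 0.44444, so fraction remaining f = (1/2)^(4/9) ≈ 0.7349.
Each bolus raises the concentration by D/Vd = 1632/196 ≈ 8.327 μg/mL.
Steady-state trough Cmin,ss = C₀·f/(1−f) ≈ 8.327 × 0.7349/0.2651 ≈ 23.084 μg/mL.
Trough 23.1 μg/mL vs MEC 20 μg/mL: adequate.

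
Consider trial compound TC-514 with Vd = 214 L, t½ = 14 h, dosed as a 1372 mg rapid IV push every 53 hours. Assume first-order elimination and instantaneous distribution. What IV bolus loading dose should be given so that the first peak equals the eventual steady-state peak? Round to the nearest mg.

1479 mg

f = (1/2)^(53/14) ≈ 0.072508; accumulation ratio R = 1/(1−f) ≈ 1.07818.
Loading dose to hit Cmax,ss on first dose: D_load = D_maint·R ≈ 1372 × 1.07818 ≈ 1479.26 mg.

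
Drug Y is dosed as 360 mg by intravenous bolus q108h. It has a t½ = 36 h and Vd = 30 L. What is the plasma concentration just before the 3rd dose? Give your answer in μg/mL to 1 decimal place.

f = (1/2)^(τ/t½) = (1/2)^(108/36) ≈ 0.1250.
C₀ = D/Vd = 360/30 ≈ 12.000 μg/mL.
Before the 3rd dose, 2 doses have been given. Superposition: Cmin = C₀·(f + f²).
≈ 12.000 × (0.1250 + 0.0156) ≈ 12.000 × 0.1406 ≈ 1.687 μg/mL.

1.7 μg/mL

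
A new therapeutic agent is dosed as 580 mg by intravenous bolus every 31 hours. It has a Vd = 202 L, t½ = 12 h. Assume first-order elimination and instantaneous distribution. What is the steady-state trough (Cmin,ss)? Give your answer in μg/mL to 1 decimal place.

0.6 μg/mL

Over one 31-h interval, 31/12 ≈ 2.5833 half-lives elapse, leaving f ≈ 0.1669 of each dose.
At steady state, accumulation factor R = 1/(1 − e^(−kτ)) ≈ 1.2003.
Each bolus raises the concentration by D/Vd = 580/202 ≈ 2.871 μg/mL.
Steady-state peak Cmax,ss = C₀·R ≈ 2.871 × 1.2003 ≈ 3.446 μg/mL.
One interval later, Cmin,ss = Cmax,ss·e^(−kτ) ≈ 3.446 × 0.1669 ≈ 0.575 μg/mL.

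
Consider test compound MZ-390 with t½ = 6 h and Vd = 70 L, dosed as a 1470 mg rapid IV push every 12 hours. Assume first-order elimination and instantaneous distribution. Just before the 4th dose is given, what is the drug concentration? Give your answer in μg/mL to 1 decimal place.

f = (1/2)^(τ/t½) = (1/2)^(12/6) ≈ 0.2500.
C₀ = D/Vd = 1470/70 ≈ 21.000 μg/mL.
Before the 4th dose, 3 doses have been given. Superposition: Cmin = C₀·(f + f² + … + f^3).
≈ 21.000 × (0.2500 + 0.0625 + 0.0156) ≈ 21.000 × 0.3281 ≈ 6.890 μg/mL.

6.9 μg/mL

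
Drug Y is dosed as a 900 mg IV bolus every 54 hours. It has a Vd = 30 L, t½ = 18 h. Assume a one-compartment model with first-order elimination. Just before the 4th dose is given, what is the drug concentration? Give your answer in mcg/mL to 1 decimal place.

f = (1/2)^(τ/t½) = (1/2)^(54/18) ≈ 0.1250.
C₀ = D/Vd = 900/30 ≈ 30.000 mcg/mL.
Before the 4th dose, 3 doses have been given. Superposition: Cmin = C₀·(f + f² + … + f^3).
≈ 30.000 × (0.1250 + 0.0156 + 0.0020) ≈ 30.000 × 0.1426 ≈ 4.278 mcg/mL.

4.3 mcg/mL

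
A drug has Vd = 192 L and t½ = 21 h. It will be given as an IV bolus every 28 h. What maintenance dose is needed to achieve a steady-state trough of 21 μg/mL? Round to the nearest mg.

6128 mg

τ/t½ = 28/21 ≈ 1.3333, so f = (1/2)^(28/21) ≈ 0.396850.
Cmin,ss = (D/Vd)·f/(1−f), so D = Cmin,ss·Vd·(1−f)/f.
D = 21 × 192 × (1−f)/f ≈ 21 × 192 × 1.51984 ≈ 6127.99 mg.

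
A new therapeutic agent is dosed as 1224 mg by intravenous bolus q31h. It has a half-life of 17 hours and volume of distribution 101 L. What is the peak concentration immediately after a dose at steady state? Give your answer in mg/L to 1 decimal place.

16.9 mg/L

Over one 31-h interval, 31/17 ≈ 1.8235 half-lives elapse, leaving f ≈ 0.2825 of each dose.
At steady state, accumulation factor R = 1/(1 − e^(−kτ)) ≈ 1.3937.
Single-dose peak C₀ = D/Vd = 1224/101 ≈ 12.119 mg/L.
Steady-state peak Cmax,ss = C₀·R ≈ 12.119 × 1.3937 ≈ 16.890 mg/L.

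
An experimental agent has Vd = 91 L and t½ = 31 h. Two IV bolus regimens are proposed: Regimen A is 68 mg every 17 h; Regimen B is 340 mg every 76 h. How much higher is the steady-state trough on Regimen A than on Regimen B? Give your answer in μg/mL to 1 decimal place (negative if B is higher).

0.8 μg/mL

Regimen A: f = (1/2)^(17/31) ≈ 0.6838; Cmin,ss = (68/91)·f/(1−f) ≈ 1.616 μg/mL.
Regimen B: f = (1/2)^(76/31) ≈ 0.1828; Cmin,ss = (340/91)·f/(1−f) ≈ 0.836 μg/mL.
Difference ≈ 1.616 − 0.836 ≈ 0.780 μg/mL.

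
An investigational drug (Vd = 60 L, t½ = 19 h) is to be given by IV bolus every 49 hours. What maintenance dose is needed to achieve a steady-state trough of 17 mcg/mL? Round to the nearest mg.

τ/t½ = 49/19 ≈ 2.5789, so f = (1/2)^(49/19) ≈ 0.167363.
Cmin,ss = (D/Vd)·f/(1−f), so D = Cmin,ss·Vd·(1−f)/f.
D = 17 × 60 × (1−f)/f ≈ 17 × 60 × 4.97504 ≈ 5074.54 mg.

5075 mg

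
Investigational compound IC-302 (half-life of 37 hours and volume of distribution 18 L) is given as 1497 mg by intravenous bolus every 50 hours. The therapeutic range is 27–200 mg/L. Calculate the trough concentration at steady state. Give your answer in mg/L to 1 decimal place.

τ/t½ = 50/37 ≈ 1.3514, so fraction remaining f = (1/2)^(50/37) ≈ 0.3919.
Accumulation ratio R = 1/(1 − f) ≈ 1/0.6081 ≈ 1.6445.
Single-dose peak C₀ = D/Vd = 1497/18 ≈ 83.167 mg/L.
Steady-state peak Cmax,ss = C₀·R ≈ 83.167 × 1.6445 ≈ 136.768 mg/L.
One interval later, Cmin,ss = Cmax,ss·e^(−kτ) ≈ 136.768 × 0.3919 ≈ 53.599 mg/L.
Trough 53.6 mg/L vs MEC 27 mg/L: adequate.

53.6 mg/L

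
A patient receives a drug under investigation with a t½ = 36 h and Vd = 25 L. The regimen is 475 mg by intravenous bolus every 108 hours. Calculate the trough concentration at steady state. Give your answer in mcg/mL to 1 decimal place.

The dosing interval is 3 half-lives, so f = 2^(−3) = 0.125.
Accumulation ratio R = 1/(1 − f) = 1/0.875 = 8/7.
Single-dose peak C₀ = D/Vd = 475/25 = 19 mcg/mL.
Steady-state peak Cmax,ss = C₀·R = 19 × 8/7 ≈ 21.714 mcg/mL.
Steady-state trough Cmin,ss = Cmax,ss·f ≈ 21.714 × 0.125 ≈ 2.714 mcg/mL.

2.7 mcg/mL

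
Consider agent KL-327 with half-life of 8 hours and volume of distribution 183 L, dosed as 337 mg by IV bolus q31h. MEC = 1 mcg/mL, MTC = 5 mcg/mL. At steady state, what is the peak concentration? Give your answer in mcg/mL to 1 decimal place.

Over one 31-h interval, 31/8 ≈ 3.875 half-lives elapse, leaving f ≈ 0.0682 of each dose.
At steady state, accumulation factor R = 1/(1 − e^(−kτ)) ≈ 1.0732.
Single-dose peak C₀ = D/Vd = 337/183 ≈ 1.842 mcg/mL.
Steady-state peak Cmax,ss = C₀·R ≈ 1.842 × 1.0732 ≈ 1.977 mcg/mL.
Peak 2.0 mcg/mL vs MTC 5 mcg/mL: below toxic threshold.

2.0 mcg/mL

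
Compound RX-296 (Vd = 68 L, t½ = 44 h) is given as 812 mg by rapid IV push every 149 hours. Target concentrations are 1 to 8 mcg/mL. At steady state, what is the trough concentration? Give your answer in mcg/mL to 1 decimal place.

1.3 mcg/mL

k = ln2/t½ = ln2/44 ≈ 0.015753 h⁻¹; fraction remaining f = e^(−kτ) = e^(−0.015753×149) ≈ 0.0956.
At steady state, accumulation factor R = 1/(1 − e^(−kτ)) ≈ 1.1057.
Each bolus raises the concentration by D/Vd = 812/68 ≈ 11.941 mcg/mL.
Cmax,ss = C₀/(1 − f) ≈ 11.941/0.9044 ≈ 13.203 mcg/mL.
Steady-state trough Cmin,ss = Cmax,ss·f ≈ 13.203 × 0.0956 ≈ 1.262 mcg/mL.
Trough 1.3 mcg/mL vs MEC 1 mcg/mL: adequate.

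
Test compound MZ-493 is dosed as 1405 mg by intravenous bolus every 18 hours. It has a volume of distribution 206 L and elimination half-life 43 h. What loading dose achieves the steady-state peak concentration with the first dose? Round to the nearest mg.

5579 mg

f = (1/2)^(18/43) ≈ 0.748148; accumulation ratio R = 1/(1−f) ≈ 3.97059.
Loading dose to hit Cmax,ss on first dose: D_load = D_maint·R ≈ 1405 × 3.97059 ≈ 5578.68 mg.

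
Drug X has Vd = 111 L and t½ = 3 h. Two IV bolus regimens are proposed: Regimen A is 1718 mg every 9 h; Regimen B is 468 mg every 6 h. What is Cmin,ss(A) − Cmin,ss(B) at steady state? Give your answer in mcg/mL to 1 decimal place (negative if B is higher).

Regimen A: f = (1/2)^(9/3) ≈ 0.1250; Cmin,ss = (1718/111)·f/(1−f) ≈ 2.211 mcg/mL.
Regimen B: f = (1/2)^(6/3) ≈ 0.2500; Cmin,ss = (468/111)·f/(1−f) ≈ 1.405 mcg/mL.
Difference ≈ 2.211 − 1.405 ≈ 0.806 mcg/mL.

0.8 mcg/mL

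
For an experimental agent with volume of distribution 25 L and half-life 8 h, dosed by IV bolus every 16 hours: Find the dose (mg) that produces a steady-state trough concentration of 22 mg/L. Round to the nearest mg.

τ/t½ = 16/8 ≈ 2, so f = (1/2)^(16/8) ≈ 0.250000.
Cmin,ss = (D/Vd)·f/(1−f), so D = Cmin,ss·Vd·(1−f)/f.
D = 22 × 25 × (1−f)/f ≈ 22 × 25 × 3.00000 ≈ 1650.00 mg.

1650 mg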